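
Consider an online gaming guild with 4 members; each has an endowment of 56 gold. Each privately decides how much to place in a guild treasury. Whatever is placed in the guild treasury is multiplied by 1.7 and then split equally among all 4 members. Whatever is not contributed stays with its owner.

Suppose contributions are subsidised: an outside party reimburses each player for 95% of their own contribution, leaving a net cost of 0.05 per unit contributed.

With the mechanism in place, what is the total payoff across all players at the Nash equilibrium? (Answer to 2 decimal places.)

593.60 gold

Under the mechanism each unit contributed yields (1.7/4) / 0.05 = 8.5000 back to its contributor per unit of net cost, which exceeds 1, making full contribution the dominant choice for everyone.
At the Nash equilibrium everyone contributes 56. Group total payoff = 4 × (56 × 0.95 + 1.7 × 56) = 593.60.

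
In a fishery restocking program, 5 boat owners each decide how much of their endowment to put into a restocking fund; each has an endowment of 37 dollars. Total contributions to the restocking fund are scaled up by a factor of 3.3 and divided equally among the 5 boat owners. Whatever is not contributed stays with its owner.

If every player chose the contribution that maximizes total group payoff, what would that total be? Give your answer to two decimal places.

610.50 dollars

Each contributed unit returns 3.300 to the group as a whole (0.6600 to each of 5 players), which exceeds 1, so the social optimum is full contribution: group total = 3.300 × 185 = 610.50.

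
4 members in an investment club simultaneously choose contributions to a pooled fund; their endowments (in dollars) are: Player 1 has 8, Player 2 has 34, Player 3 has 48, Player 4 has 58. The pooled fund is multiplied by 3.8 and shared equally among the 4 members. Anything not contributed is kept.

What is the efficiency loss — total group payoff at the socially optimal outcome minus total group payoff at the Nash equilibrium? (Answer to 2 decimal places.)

414.40 dollars

The private return per contributed unit is 3.8/4 = 0.9500 < 1 for every player regardless of endowment, so the Nash equilibrium is zero contribution and the group total is Σ E_j = 8 + 34 + 48 + 58 = 148.
Each contributed unit returns 3.800 to the group, so the social optimum is full contribution by everyone: group total = 3.800 × 148 = 562.40.
Efficiency loss = (3.800 − 1) × 148 = 414.40.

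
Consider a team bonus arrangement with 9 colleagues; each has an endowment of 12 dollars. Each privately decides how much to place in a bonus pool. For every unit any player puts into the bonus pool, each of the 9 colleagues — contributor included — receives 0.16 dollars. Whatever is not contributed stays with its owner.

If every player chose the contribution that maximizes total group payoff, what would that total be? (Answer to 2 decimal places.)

155.52 dollars

Each contributed unit returns 1.440 to the group as a whole (0.16 to each of 9 players), which exceeds 1, so the social optimum is full contribution: group total = 1.440 × 108 = 155.52.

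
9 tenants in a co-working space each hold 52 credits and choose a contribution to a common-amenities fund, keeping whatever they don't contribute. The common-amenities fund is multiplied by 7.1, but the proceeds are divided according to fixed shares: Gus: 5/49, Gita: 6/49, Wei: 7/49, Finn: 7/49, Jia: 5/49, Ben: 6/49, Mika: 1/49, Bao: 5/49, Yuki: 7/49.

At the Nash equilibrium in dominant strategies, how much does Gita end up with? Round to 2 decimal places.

For player j, contributing a unit is worthwhile iff 7.1 × (j's share) ≥ 1, i.e. iff j's share is at least 0.1408.
Wei, Finn and Yuki clear that bar, contributing 52 each; the remaining 6 contribute 0. Total contributed: 156.
Gita keeps 52 and receives 7.1 × 156 × 6/49 = 135.62 from the common-amenities fund, for a payoff of 187.62.

187.62 credits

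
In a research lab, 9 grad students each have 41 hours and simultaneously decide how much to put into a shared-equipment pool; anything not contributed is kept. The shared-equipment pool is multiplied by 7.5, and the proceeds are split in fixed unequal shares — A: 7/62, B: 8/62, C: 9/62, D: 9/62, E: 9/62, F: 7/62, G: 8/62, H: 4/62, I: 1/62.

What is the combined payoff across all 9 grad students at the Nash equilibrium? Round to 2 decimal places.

1168.50 hours

Each unit j contributes comes back to j as 7.5 × (j's share), so j prefers to contribute only if that share exceeds 1/7.5 = 0.1333; otherwise keeping the unit dominates.
C, D and E clear that bar, contributing 41 each; the remaining 6 contribute 0. Total contributed: 123.
The shared-equipment pool pays out 7.5 × 123 = 922.50 in total (split across the unequal shares, but the aggregate is all that matters for the group sum).
The 6 free-riders keep 41 each, adding 246. Group total = 246 + 922.50 = 1168.50.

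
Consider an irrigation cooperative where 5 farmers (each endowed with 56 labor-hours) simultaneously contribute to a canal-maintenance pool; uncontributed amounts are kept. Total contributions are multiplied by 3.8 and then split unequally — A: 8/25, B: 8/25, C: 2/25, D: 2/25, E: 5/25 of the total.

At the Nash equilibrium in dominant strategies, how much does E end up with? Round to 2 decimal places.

A player with share s gets back 3.8·s per unit contributed, so full contribution is dominant for anyone with s > 1/3.8 = 0.2632 and zero contribution is dominant for anyone below.
A and B clear that bar, contributing 56 each; the remaining 3 contribute 0. Total contributed: 112.
E keeps 56 and receives 3.8 × 112 × 5/25 = 85.12 from the canal-maintenance pool, for a payoff of 141.12.

141.12 labor-hours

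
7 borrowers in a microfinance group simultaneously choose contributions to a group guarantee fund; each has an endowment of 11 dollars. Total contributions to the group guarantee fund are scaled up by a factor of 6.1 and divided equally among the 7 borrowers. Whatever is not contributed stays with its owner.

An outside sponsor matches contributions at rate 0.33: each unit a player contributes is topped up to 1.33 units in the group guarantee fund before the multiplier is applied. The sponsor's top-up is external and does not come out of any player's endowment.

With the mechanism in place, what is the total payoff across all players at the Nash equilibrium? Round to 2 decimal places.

With the mechanism, a contributed unit returns 6.1 × 1.33 / 7 = 1.1590 per unit of net cost to the contributor — now above 1 — so contributing fully is weakly dominant for every player.
So the Nash equilibrium is full contribution by all 7; the group earns 6.1 × 1.33 × 77 = 624.70.

624.70 dollars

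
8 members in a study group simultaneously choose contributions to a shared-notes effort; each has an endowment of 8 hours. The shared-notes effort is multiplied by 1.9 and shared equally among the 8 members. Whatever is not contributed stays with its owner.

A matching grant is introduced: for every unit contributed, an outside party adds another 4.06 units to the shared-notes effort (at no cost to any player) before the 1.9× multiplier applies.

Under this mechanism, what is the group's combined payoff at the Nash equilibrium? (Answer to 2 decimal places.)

615.30 hours

With the mechanism, a contributed unit returns 1.9 × 5.06 / 8 = 1.2018 per unit of net cost to the contributor — now above 1 — so contributing fully is weakly dominant for every player.
So the Nash equilibrium is full contribution by all 8; the group earns 1.9 × 5.06 × 64 = 615.30.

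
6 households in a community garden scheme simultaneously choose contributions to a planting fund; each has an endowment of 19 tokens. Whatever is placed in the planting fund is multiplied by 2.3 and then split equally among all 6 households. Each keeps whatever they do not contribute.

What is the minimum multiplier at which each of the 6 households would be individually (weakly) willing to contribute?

A contributed unit returns (multiplier)/6 to its contributor.
This reaches 1 exactly when the multiplier is 6.

6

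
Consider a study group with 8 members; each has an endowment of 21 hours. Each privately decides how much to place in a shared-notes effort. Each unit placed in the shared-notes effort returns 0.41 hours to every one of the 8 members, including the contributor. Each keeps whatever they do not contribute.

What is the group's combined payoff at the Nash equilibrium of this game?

168.00 hours

The private return per contributed unit is 0.41 < 1, so contributing 0 is dominant for every player. At the Nash equilibrium everyone keeps their 21, and the group total is 8 × 21 = 168.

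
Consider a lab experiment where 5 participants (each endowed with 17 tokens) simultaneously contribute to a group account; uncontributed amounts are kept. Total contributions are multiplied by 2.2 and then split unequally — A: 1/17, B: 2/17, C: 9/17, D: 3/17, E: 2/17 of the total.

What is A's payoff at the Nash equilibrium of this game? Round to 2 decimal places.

Player j's private return per contributed unit is 2.2 × (j's share). Contributing is weakly dominant for j when that share is at least 1/2.2 = 0.4545, and contributing 0 is dominant otherwise.
C alone (share 9/17) is above the threshold, contributing 17; the remaining 4 contribute 0. Total contributed: 17.
A keeps 17 and receives 2.2 × 17 × 1/17 = 2.20 from the group account, for a payoff of 19.20.

19.20 tokens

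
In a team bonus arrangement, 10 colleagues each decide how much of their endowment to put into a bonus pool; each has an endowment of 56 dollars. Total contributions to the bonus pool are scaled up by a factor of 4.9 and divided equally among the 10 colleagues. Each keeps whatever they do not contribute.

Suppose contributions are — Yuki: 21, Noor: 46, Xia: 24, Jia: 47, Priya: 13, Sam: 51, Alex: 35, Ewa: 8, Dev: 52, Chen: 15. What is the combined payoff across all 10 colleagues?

1776.80 dollars

Total contributed: 21 + 46 + 24 + 47 + 13 + 51 + 35 + 8 + 52 + 15 = 312; total kept: 10 × 56 − 312 = 248.
The bonus pool pays out 4.9 × 312 = 1528.80 in aggregate.
Group total = 248 + 1528.80 = 1776.80.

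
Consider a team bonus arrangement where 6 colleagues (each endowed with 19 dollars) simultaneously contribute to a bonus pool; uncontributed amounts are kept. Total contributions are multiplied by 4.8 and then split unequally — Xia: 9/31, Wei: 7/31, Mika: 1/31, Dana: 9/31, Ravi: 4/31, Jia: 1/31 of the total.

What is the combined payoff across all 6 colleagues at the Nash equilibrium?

330.60 dollars

Each unit j contributes comes back to j as 4.8 × (j's share), so j prefers to contribute only if that share exceeds 1/4.8 = 0.2083; otherwise keeping the unit dominates.
The shares above 0.2083 belong to Xia, Wei and Dana, contributing 19 each; the remaining 3 contribute 0. Total contributed: 57.
The bonus pool pays out 4.8 × 57 = 273.60 in total (split across the unequal shares, but the aggregate is all that matters for the group sum).
The 3 free-riders keep 19 each, adding 57. Group total = 57 + 273.60 = 330.60.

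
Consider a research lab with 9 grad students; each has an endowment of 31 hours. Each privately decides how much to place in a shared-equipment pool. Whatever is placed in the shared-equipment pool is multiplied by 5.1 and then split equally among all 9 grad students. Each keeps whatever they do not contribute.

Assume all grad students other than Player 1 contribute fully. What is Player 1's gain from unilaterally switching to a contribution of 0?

13.43 hours

Switching from a contribution of 31 to 0 lets Player 1 keep an extra 31 hours, but lowers the shared-equipment pool by 31, which costs Player 1 their own share of that drop: 5.1/9 × 31 = 17.57.
Net gain = 31 − 17.57 = 13.43. The private return per contributed unit (0.5667) is below 1, so free-riding is indeed the best response regardless of what the others do.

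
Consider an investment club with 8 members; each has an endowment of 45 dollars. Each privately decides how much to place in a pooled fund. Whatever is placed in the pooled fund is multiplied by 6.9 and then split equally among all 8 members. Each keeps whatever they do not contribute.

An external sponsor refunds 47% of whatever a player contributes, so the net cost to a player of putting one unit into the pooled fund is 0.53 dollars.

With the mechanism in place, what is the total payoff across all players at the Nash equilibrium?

Under the mechanism each unit contributed yields (6.9/8) / 0.53 = 1.6274 back to its contributor per unit of net cost, which exceeds 1, making full contribution the dominant choice for everyone.
At the Nash equilibrium everyone contributes 45. Group total payoff = 8 × (45 × 0.47 + 6.9 × 45) = 2653.20.

2653.20 dollars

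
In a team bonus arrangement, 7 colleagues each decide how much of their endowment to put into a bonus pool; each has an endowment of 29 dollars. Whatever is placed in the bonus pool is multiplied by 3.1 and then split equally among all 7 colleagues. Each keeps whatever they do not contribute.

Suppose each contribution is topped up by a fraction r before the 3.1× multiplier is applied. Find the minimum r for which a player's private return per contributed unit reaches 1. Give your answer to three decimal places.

1.258

With matching at rate r, one contributed unit becomes (1 + r) in the bonus pool and returns 3.1 × (1 + r) / 7 to the contributor.
Setting this equal to 1: 1 + r = 7/3.1 = 2.2581.
So the minimum matching rate is r = 2.2581 − 1 = 1.258.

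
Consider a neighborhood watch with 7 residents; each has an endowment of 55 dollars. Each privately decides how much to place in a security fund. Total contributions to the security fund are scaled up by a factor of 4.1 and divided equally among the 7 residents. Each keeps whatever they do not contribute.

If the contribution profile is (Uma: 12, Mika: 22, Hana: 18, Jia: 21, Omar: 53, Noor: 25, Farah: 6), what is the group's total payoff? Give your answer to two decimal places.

Total contributed: 12 + 22 + 18 + 21 + 53 + 25 + 6 = 157; total kept: 7 × 55 − 157 = 228.
The security fund pays out 4.1 × 157 = 643.70 in aggregate.
Group total = 228 + 643.70 = 871.70.

871.70 dollars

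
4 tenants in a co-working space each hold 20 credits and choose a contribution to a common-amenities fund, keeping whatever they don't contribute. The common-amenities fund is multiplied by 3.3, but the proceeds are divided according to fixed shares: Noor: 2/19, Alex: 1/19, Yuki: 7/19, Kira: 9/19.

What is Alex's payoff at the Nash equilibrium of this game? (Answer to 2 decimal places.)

Player j's private return per contributed unit is 3.3 × (j's share). Contributing is weakly dominant for j when that share is at least 1/3.3 = 0.3030, and contributing 0 is dominant otherwise.
The shares above 0.3030 belong to Yuki and Kira, contributing 20 each; the remaining 2 contribute 0. Total contributed: 40.
Alex keeps 20 and receives 3.3 × 40 × 1/19 = 6.95 from the common-amenities fund, for a payoff of 26.95.

26.95 credits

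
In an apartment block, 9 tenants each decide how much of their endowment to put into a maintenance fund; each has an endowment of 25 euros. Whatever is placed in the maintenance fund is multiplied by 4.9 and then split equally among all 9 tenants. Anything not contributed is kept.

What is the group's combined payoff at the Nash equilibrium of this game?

Each contributed unit returns 4.9/9 = 0.5444 to its contributor — below 1 — so contributing 0 is dominant for every player. At the Nash equilibrium everyone keeps their 25, and the group total is 9 × 25 = 225.

225.00 euros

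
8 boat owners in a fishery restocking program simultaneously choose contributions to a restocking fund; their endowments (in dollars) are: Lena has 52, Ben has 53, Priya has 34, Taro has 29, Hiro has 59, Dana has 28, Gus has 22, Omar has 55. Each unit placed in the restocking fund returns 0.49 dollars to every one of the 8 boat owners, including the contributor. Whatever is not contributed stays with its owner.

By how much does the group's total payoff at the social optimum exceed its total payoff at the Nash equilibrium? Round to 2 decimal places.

969.44 dollars

The private return per contributed unit is 0.49 < 1 for everyone, so the Nash equilibrium is zero contribution and the group total is Σ E_j = 52 + 53 + 34 + 29 + 59 + 28 + 22 + 55 = 332.
Each contributed unit returns 3.920 to the group, so the social optimum is full contribution by everyone: group total = 3.920 × 332 = 1301.44.
Efficiency loss = (3.920 − 1) × 332 = 969.44.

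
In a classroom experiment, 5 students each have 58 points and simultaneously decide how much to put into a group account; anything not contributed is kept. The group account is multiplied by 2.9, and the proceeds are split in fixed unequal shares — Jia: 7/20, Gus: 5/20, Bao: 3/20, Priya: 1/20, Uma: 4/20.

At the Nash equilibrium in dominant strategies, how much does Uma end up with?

91.64 points

Each unit j contributes comes back to j as 2.9 × (j's share), so j prefers to contribute only if that share exceeds 1/2.9 = 0.3448; otherwise keeping the unit dominates.
Only Jia (7/20) clears that bar, contributing 58; the remaining 4 contribute 0. Total contributed: 58.
Uma keeps 58 and receives 2.9 × 58 × 4/20 = 33.64 from the group account, for a payoff of 91.64.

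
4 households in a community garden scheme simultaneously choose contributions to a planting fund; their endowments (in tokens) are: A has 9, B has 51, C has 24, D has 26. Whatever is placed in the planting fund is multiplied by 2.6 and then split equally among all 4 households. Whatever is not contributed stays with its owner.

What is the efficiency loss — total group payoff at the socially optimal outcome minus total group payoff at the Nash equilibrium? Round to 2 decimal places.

176.00 tokens

The private return per contributed unit is 2.6/4 = 0.6500 < 1 for every player regardless of endowment, so the Nash equilibrium is zero contribution and the group total is Σ E_j = 9 + 51 + 24 + 26 = 110.
Each contributed unit returns 2.600 to the group, so the social optimum is full contribution by everyone: group total = 2.600 × 110 = 286.00.
Efficiency loss = (2.600 − 1) × 110 = 176.00.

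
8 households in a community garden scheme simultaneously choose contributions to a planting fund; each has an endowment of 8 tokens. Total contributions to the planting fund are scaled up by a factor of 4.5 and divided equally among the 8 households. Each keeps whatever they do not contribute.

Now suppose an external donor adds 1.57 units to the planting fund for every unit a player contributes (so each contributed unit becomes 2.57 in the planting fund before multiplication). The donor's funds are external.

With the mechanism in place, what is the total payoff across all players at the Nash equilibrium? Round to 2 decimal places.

Under the mechanism each unit contributed yields 4.5 × 2.57 / 8 = 1.4456 back to its contributor per unit of net cost, which exceeds 1, making full contribution the dominant choice for everyone.
So the Nash equilibrium is full contribution by all 8; the group earns 4.5 × 2.57 × 64 = 740.16.

740.16 tokens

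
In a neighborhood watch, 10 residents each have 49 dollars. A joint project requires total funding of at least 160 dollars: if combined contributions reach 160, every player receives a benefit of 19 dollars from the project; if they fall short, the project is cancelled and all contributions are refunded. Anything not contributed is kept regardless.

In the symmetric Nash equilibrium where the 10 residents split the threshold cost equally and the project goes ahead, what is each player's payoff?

52 dollars

Equal share of the threshold: 160/10 = 16.
At this profile no one gains by cutting their contribution: any cut drops the total below 160, the project is cancelled, contributions are refunded, and the deviator ends with 49, which is less than 49 − 16 + 19 = 52. Contributing more than 16 just wastes the excess. So contributing exactly 16 is a best response.
Each player's payoff: 49 − 16 + 19 = 52.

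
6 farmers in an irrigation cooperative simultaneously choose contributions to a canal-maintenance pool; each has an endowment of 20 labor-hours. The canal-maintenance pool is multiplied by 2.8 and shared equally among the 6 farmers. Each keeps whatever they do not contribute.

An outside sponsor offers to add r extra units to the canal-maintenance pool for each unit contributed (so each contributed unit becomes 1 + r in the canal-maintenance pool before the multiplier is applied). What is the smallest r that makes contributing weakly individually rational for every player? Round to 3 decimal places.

1.143

With matching at rate r, one contributed unit becomes (1 + r) in the canal-maintenance pool and returns 2.8 × (1 + r) / 6 to the contributor.
Setting this equal to 1: 1 + r = 6/2.8 = 2.1429.
So the minimum matching rate is r = 2.1429 − 1 = 1.143.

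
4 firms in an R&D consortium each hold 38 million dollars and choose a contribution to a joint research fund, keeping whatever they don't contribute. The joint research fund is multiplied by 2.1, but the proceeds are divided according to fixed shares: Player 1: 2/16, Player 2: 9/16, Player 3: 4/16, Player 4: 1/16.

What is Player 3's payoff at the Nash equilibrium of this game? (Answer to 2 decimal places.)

57.95 million dollars

Each unit j contributes comes back to j as 2.1 × (j's share), so j prefers to contribute only if that share exceeds 1/2.1 = 0.4762; otherwise keeping the unit dominates.
Player 2 alone (share 9/16) is above the threshold, contributing 38; the remaining 3 contribute 0. Total contributed: 38.
Player 3 keeps 38 and receives 2.1 × 38 × 4/16 = 19.95 from the joint research fund, for a payoff of 57.95.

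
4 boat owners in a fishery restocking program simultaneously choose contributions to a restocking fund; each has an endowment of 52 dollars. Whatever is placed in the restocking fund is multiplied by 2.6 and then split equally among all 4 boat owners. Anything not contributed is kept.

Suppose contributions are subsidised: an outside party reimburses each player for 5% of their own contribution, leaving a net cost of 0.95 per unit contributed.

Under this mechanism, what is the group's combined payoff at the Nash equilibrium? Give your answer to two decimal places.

208.00 dollars

With the mechanism, a contributed unit returns (2.6/4) / 0.95 = 0.6842 per unit of net cost — still below 1 — so contributing 0 remains dominant for every player.
Everyone keeps their endowment and the group total is 4 × 52 = 208.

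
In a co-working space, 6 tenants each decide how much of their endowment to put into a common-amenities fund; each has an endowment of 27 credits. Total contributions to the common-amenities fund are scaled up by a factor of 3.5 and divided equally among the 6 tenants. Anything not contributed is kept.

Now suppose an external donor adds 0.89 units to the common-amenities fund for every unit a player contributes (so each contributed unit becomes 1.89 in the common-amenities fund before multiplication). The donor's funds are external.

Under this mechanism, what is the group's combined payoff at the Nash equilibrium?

1071.63 credits

With the mechanism, a contributed unit returns 3.5 × 1.89 / 6 = 1.1025 per unit of net cost to the contributor — now above 1 — so contributing fully is weakly dominant for every player.
So the Nash equilibrium is full contribution by all 6; the group earns 3.5 × 1.89 × 162 = 1071.63.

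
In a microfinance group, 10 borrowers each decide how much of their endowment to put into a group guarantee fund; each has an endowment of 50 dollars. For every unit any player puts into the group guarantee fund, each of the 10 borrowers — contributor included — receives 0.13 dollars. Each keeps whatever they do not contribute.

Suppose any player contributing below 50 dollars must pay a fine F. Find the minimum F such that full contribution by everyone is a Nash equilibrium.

43.50 dollars

Given the others contribute fully, the best deviation is to contribute 0 (any partial contribution still incurs the fine and gives up units whose private return 0.13 is below 1).
Deviating from 50 to 0 saves 50 dollars but forfeits the deviator's share of the drop in the group guarantee fund: 0.13 × 50 = 6.50.
So the deviation gain is 50 − 6.50 = 43.50, and the fine must be at least 43.50 dollars to wipe it out.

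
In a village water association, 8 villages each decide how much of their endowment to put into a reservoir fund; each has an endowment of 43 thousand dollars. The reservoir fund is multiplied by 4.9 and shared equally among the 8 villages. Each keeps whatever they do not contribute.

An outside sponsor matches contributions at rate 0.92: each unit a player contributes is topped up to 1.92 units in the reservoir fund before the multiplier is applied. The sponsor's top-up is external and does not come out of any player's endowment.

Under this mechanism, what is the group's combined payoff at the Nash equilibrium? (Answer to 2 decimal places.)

3236.35 thousand dollars

With the mechanism, a contributed unit returns 4.9 × 1.92 / 8 = 1.1760 per unit of net cost to the contributor — now above 1 — so contributing fully is weakly dominant for every player.
At the Nash equilibrium everyone contributes 43. Group total payoff = 4.9 × 1.92 × 344 = 3236.35.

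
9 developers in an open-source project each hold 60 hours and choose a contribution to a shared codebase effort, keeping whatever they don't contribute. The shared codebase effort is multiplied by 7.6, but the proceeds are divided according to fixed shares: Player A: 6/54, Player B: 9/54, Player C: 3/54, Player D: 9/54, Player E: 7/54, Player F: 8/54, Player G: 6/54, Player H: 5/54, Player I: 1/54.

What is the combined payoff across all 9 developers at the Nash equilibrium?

1728.00 hours

For player j, contributing a unit is worthwhile iff 7.6 × (j's share) ≥ 1, i.e. iff j's share is at least 0.1316.
Player B, Player D and Player F clear that bar, contributing 60 each; the remaining 6 contribute 0. Total contributed: 180.
The shared codebase effort pays out 7.6 × 180 = 1368.00 in total (split across the unequal shares, but the aggregate is all that matters for the group sum).
The 6 free-riders keep 60 each, adding 360. Group total = 360 + 1368.00 = 1728.00.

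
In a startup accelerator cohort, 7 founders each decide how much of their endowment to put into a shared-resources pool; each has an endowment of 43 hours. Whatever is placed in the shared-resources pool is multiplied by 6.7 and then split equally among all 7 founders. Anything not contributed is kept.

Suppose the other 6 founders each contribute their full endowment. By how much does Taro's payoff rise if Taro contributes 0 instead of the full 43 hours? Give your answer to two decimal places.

1.84 hours

Switching from a contribution of 43 to 0 lets Taro keep an extra 43 hours, but lowers the shared-resources pool by 43, which costs Taro their own share of that drop: 6.7/7 × 43 = 41.16.
Net gain = 43 − 41.16 = 1.84. The private return per contributed unit (0.9571) is below 1, so free-riding is indeed the best response regardless of what the others do.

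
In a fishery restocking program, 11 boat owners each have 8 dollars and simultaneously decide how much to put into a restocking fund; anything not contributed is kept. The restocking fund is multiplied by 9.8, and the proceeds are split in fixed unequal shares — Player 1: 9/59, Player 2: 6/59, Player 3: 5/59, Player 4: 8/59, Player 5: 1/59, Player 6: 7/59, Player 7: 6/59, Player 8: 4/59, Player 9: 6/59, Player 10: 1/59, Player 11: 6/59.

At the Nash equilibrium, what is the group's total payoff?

299.20 dollars

A player with share s gets back 9.8·s per unit contributed, so full contribution is dominant for anyone with s > 1/9.8 = 0.1020 and zero contribution is dominant for anyone below.
Player 1, Player 4 and Player 6 are above the threshold, contributing 8 each; the remaining 8 contribute 0. Total contributed: 24.
The restocking fund pays out 9.8 × 24 = 235.20 in total (split across the unequal shares, but the aggregate is all that matters for the group sum).
The 8 free-riders keep 8 each, adding 64. Group total = 64 + 235.20 = 299.20.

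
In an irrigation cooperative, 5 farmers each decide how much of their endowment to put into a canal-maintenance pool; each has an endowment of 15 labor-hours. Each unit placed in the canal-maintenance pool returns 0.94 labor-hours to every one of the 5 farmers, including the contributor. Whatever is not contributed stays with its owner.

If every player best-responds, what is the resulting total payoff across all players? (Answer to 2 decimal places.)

The private return per contributed unit is 0.94 < 1, so contributing 0 is dominant for every player. At the Nash equilibrium everyone keeps their 15, and the group total is 5 × 15 = 75.

75.00 labor-hours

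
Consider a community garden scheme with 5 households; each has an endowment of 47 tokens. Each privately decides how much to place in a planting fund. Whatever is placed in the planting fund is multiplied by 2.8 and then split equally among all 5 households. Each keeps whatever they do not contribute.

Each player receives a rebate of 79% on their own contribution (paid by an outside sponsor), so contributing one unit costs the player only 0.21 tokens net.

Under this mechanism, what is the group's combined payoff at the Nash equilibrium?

843.65 tokens

The effective private return per unit is now (2.8/5) / 0.21 = 2.6667 > 1, so every player's dominant strategy flips to full contribution.
So the Nash equilibrium is full contribution by all 5; the group earns 5 × (47 × 0.79 + 2.8 × 47) = 843.65.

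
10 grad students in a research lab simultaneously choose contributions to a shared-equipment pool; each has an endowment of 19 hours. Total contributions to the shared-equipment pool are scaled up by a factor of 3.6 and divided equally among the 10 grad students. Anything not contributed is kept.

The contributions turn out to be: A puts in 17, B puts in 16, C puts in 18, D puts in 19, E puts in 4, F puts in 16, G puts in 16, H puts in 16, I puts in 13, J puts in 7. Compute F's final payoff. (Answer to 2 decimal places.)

54.12 hours

Total contributed: 17 + 16 + 18 + 19 + 4 + 16 + 16 + 16 + 13 + 7 = 142.
Each receives 3.6 × 142 / 10 = 51.12 from the shared-equipment pool.
F keeps 19 − 16 = 3, so F's payoff is 3 + 51.12 = 54.12.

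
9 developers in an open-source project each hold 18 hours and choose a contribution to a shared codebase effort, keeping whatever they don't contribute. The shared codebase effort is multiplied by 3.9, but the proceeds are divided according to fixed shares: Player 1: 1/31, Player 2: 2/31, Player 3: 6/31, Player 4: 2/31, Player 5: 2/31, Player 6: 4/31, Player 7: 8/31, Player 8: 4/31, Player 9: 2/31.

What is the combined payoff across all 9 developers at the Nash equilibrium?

A player with share s gets back 3.9·s per unit contributed, so full contribution is dominant for anyone with s > 1/3.9 = 0.2564 and zero contribution is dominant for anyone below.
Player 7 alone (share 8/31) is above the threshold, contributing 18; the remaining 8 contribute 0. Total contributed: 18.
The shared codebase effort pays out 3.9 × 18 = 70.20 in total (split across the unequal shares, but the aggregate is all that matters for the group sum).
The 8 free-riders keep 18 each, adding 144. Group total = 144 + 70.20 = 214.20.

214.20 hours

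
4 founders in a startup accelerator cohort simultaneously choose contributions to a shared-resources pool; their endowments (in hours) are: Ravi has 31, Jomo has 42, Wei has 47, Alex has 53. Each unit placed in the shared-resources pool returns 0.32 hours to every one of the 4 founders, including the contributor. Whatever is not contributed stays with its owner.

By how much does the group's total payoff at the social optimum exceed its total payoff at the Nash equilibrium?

48.44 hours

The private return per contributed unit is 0.32 < 1 for everyone, so the Nash equilibrium is zero contribution and the group total is Σ E_j = 31 + 42 + 47 + 53 = 173.
Each contributed unit returns 1.280 to the group, so the social optimum is full contribution by everyone: group total = 1.280 × 173 = 221.44.
Efficiency loss = (1.280 − 1) × 173 = 48.44.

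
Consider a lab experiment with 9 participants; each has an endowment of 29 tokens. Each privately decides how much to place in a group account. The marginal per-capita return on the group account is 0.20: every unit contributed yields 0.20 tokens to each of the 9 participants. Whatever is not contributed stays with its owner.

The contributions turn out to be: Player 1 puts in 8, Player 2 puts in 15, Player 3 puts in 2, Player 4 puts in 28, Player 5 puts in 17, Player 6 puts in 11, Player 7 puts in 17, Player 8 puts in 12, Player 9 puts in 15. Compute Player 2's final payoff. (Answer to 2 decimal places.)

39.00 tokens

Total contributed: 8 + 15 + 2 + 28 + 17 + 11 + 17 + 12 + 15 = 125.
Each receives 0.20 × 125 = 25.00 from the group account.
Player 2 keeps 29 − 15 = 14, so Player 2's payoff is 14 + 25.00 = 39.00.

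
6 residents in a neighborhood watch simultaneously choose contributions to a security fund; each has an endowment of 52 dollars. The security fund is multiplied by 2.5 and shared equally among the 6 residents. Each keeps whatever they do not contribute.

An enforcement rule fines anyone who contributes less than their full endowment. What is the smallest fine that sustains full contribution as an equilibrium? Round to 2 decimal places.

Given the others contribute fully, the best deviation is to contribute 0 (any partial contribution still incurs the fine and gives up units whose private return 0.4167 is below 1).
Deviating from 52 to 0 saves 52 dollars but forfeits the deviator's share of the drop in the security fund: 2.5/6 × 52 = 21.67.
So the deviation gain is 52 − 21.67 = 30.33, and the fine must be at least 30.33 dollars to wipe it out.

30.33 dollars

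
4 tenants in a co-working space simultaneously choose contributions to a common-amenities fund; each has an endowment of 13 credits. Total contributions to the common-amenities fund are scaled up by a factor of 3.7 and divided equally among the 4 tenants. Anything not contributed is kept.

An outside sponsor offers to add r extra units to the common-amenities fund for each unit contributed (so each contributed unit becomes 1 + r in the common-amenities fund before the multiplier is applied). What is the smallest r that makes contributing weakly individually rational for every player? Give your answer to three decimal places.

With matching at rate r, one contributed unit becomes (1 + r) in the common-amenities fund and returns 3.7 × (1 + r) / 4 to the contributor.
Setting this equal to 1: 1 + r = 4/3.7 = 1.0811.
So the minimum matching rate is r = 1.0811 − 1 = 0.081.

0.081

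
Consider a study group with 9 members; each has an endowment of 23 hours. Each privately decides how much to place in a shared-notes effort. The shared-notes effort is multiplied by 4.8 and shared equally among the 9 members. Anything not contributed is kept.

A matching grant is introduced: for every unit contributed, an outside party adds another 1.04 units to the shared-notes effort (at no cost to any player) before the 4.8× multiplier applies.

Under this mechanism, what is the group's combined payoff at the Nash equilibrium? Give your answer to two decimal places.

2026.94 hours

With the mechanism, a contributed unit returns 4.8 × 2.04 / 9 = 1.0880 per unit of net cost to the contributor — now above 1 — so contributing fully is weakly dominant for every player.
So the Nash equilibrium is full contribution by all 9; the group earns 4.8 × 2.04 × 207 = 2026.94.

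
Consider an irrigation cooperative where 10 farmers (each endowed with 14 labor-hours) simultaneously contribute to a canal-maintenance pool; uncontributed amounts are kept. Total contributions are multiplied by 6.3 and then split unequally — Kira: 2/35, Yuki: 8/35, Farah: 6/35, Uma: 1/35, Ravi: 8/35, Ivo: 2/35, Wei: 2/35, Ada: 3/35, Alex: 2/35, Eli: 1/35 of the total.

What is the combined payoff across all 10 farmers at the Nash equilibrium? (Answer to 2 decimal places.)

For player j, contributing a unit is worthwhile iff 6.3 × (j's share) ≥ 1, i.e. iff j's share is at least 0.1587.
Yuki, Farah and Ravi are above the threshold, contributing 14 each; the remaining 7 contribute 0. Total contributed: 42.
The canal-maintenance pool pays out 6.3 × 42 = 264.60 in total (split across the unequal shares, but the aggregate is all that matters for the group sum).
The 7 free-riders keep 14 each, adding 98. Group total = 98 + 264.60 = 362.60.

362.60 labor-hours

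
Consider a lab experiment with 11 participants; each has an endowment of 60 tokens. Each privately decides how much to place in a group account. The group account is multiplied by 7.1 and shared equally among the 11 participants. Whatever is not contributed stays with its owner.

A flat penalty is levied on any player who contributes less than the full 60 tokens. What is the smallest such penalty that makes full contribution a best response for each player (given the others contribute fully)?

21.27 tokens

Given the others contribute fully, the best deviation is to contribute 0 (any partial contribution still incurs the fine and gives up units whose private return 0.6455 is below 1).
Deviating from 60 to 0 saves 60 tokens but forfeits the deviator's share of the drop in the group account: 7.1/11 × 60 = 38.73.
So the deviation gain is 60 − 38.73 = 21.27, and the fine must be at least 21.27 tokens to wipe it out.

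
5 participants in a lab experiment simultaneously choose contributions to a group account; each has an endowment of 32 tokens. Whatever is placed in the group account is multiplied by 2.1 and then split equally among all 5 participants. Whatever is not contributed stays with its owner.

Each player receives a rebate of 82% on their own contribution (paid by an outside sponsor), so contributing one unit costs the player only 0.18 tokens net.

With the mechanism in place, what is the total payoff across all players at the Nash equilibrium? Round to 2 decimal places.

Under the mechanism each unit contributed yields (2.1/5) / 0.18 = 2.3333 back to its contributor per unit of net cost, which exceeds 1, making full contribution the dominant choice for everyone.
So the Nash equilibrium is full contribution by all 5; the group earns 5 × (32 × 0.82 + 2.1 × 32) = 467.20.

467.20 tokens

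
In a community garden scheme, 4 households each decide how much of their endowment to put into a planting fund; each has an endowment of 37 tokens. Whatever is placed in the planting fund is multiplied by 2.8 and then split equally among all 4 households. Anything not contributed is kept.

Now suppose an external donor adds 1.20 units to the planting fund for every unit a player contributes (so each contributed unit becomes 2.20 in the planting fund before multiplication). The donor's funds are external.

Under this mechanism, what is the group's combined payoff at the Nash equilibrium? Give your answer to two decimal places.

911.68 tokens

The effective private return per unit is now 2.8 × 2.20 / 4 = 1.5400 > 1, so every player's dominant strategy flips to full contribution.
At the Nash equilibrium everyone contributes 37. Group total payoff = 2.8 × 2.20 × 148 = 911.68.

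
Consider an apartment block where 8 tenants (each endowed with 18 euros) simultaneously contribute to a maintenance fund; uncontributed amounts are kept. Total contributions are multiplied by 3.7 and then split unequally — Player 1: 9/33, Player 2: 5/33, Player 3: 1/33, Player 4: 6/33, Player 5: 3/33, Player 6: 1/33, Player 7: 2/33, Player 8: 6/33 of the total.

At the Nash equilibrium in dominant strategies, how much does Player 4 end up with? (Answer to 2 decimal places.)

30.11 euros

Player j's private return per contributed unit is 3.7 × (j's share). Contributing is weakly dominant for j when that share is at least 1/3.7 = 0.2703, and contributing 0 is dominant otherwise.
The only share above 0.2703 is Player 1's 9/33, contributing 18; the remaining 7 contribute 0. Total contributed: 18.
Player 4 keeps 18 and receives 3.7 × 18 × 6/33 = 12.11 from the maintenance fund, for a payoff of 30.11.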